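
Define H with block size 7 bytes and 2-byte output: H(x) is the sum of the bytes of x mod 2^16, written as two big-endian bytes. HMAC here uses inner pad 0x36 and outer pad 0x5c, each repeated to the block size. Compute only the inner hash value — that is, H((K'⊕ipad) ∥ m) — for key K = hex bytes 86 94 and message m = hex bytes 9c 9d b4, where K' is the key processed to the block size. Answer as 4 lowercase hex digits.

Key hex bytes 86 94 is 2 bytes ≤ B = 7; zero-pad to 7 bytes: K' = 86 94 00 00 00 00 00.
K' ⊕ ipad = b0 a2 36 36 36 36 36.
Inner input = b0 a2 36 36 36 36 36 ∥ 9c 9d b4.
Inner hash: sum = 176+162+54+54+54+54+54+156+157+180 = 1101 → 04 4d.

044d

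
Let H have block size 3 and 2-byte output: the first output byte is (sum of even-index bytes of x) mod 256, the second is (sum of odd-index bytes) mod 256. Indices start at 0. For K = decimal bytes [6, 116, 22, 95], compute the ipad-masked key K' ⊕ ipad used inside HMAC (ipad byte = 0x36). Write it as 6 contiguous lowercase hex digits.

2ae536

Key decimal bytes [6, 116, 22, 95] = 06 74 16 5f is 4 bytes > B = 3, so hash it first: H(key) = 1c d3, then zero-pad to 3 bytes: K' = 1c d3 00.
XOR each byte with 0x36: 1c⊕36=2a, d3⊕36=e5, 00⊕36=36.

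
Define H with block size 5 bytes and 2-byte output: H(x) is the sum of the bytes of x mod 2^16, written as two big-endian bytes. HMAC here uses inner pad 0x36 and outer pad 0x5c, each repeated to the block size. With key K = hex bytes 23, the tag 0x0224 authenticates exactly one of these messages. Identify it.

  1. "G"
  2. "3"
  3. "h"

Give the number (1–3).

1

Key hex bytes 23 is 1 byte ≤ B = 5; zero-pad to 5 bytes: K' = 23 00 00 00 00.
K' ⊕ ipad = 15 36 36 36 36; K' ⊕ opad = 7f 5c 5c 5c 5c.
m1: inner = H(15 36 36 36 36 47) = 01 34; tag = H(7f 5c 5c 5c 5c 01 34) = 0224 ← matches
m2: inner = H(15 36 36 36 36 33) = 01 20; tag = H(7f 5c 5c 5c 5c 01 20) = 0210
m3: inner = H(15 36 36 36 36 68) = 01 55; tag = H(7f 5c 5c 5c 5c 01 55) = 0245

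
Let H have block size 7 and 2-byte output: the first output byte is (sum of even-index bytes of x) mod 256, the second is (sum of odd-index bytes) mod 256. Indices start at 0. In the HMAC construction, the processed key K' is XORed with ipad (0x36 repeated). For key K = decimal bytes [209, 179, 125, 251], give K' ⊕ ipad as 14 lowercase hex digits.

Key decimal bytes [209, 179, 125, 251] = d1 b3 7d fb is 4 bytes ≤ B = 7; zero-pad to 7 bytes: K' = d1 b3 7d fb 00 00 00.
XOR each byte with 0x36: d1⊕36=e7, b3⊕36=85, 7d⊕36=4b, fb⊕36=cd, 00⊕36=36, 00⊕36=36, 00⊕36=36.

e7854bcd363636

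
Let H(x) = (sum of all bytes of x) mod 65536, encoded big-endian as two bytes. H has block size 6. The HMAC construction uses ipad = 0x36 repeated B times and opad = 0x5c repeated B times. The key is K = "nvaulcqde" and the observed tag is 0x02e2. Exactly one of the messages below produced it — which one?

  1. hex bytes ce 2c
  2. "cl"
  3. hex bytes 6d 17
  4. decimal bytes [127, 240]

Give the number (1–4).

4

Key "nvaulcqde" = 6e 76 61 75 6c 63 71 64 65 is 9 bytes > B = 6, so hash it first: H(key) = 03 c3, then zero-pad to 6 bytes: K' = 03 c3 00 00 00 00.
K' ⊕ ipad = 35 f5 36 36 36 36; K' ⊕ opad = 5f 9f 5c 5c 5c 5c.
m1: inner = H(35 f5 36 36 36 36 ce 2c) = 02 fc; tag = H(5f 9f 5c 5c 5c 5c 02 fc) = 036c
m2: inner = H(35 f5 36 36 36 36 63 6c) = 02 d1; tag = H(5f 9f 5c 5c 5c 5c 02 d1) = 0341
m3: inner = H(35 f5 36 36 36 36 6d 17) = 02 86; tag = H(5f 9f 5c 5c 5c 5c 02 86) = 02f6
m4: inner = H(35 f5 36 36 36 36 7f f0) = 03 71; tag = H(5f 9f 5c 5c 5c 5c 03 71) = 02e2 ← matches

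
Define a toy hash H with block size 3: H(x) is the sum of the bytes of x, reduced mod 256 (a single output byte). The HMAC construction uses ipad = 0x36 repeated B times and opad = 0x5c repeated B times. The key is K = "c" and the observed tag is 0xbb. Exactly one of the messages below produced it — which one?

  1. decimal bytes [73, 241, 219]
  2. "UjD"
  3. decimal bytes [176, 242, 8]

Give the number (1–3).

Key "c" = 63 is 1 byte ≤ B = 3; zero-pad to 3 bytes: K' = 63 00 00.
K' ⊕ ipad = 55 36 36; K' ⊕ opad = 3f 5c 5c.
m1: inner = H(55 36 36 49 f1 db) = d6; tag = H(3f 5c 5c d6) = cd
m2: inner = H(55 36 36 55 6a 44) = c4; tag = H(3f 5c 5c c4) = bb ← matches
m3: inner = H(55 36 36 b0 f2 08) = 6b; tag = H(3f 5c 5c 6b) = 62

2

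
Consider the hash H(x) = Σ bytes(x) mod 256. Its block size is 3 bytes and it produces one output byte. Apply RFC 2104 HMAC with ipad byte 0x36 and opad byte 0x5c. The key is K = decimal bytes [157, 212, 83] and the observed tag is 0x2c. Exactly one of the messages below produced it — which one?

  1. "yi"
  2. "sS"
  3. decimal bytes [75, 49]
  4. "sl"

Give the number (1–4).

1

Key decimal bytes [157, 212, 83] = 9d d4 53 is exactly B = 3 bytes: K' = 9d d4 53.
K' ⊕ ipad = ab e2 65; K' ⊕ opad = c1 88 0f.
m1: inner = H(ab e2 65 79 69) = d4; tag = H(c1 88 0f d4) = 2c ← matches
m2: inner = H(ab e2 65 73 53) = b8; tag = H(c1 88 0f b8) = 10
m3: inner = H(ab e2 65 4b 31) = 6e; tag = H(c1 88 0f 6e) = c6
m4: inner = H(ab e2 65 73 6c) = d1; tag = H(c1 88 0f d1) = 29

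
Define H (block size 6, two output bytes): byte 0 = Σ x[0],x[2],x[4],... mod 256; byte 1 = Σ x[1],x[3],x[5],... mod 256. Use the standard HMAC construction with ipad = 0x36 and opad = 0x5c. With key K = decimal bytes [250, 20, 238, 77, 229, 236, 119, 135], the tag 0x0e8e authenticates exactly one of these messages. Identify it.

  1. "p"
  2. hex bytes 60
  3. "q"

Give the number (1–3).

2

Key decimal bytes [250, 20, 238, 77, 229, 236, 119, 135] = fa 14 ee 4d e5 ec 77 87 is 8 bytes > B = 6, so hash it first: H(key) = 44 d4, then zero-pad to 6 bytes: K' = 44 d4 00 00 00 00.
K' ⊕ ipad = 72 e2 36 36 36 36; K' ⊕ opad = 18 88 5c 5c 5c 5c.
m1: inner = H(72 e2 36 36 36 36 70) = 4e 4e; tag = H(18 88 5c 5c 5c 5c 4e 4e) = 1e8e
m2: inner = H(72 e2 36 36 36 36 60) = 3e 4e; tag = H(18 88 5c 5c 5c 5c 3e 4e) = 0e8e ← matches
m3: inner = H(72 e2 36 36 36 36 71) = 4f 4e; tag = H(18 88 5c 5c 5c 5c 4f 4e) = 1f8e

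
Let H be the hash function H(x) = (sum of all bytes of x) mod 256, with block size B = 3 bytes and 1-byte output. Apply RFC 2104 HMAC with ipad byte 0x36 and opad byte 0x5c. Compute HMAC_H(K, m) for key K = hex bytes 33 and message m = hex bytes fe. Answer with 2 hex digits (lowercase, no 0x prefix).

Key hex bytes 33 is 1 byte ≤ B = 3; zero-pad to 3 bytes: K' = 33 00 00.
K' ⊕ ipad = 05 36 36.  K' ⊕ opad = 6f 5c 5c.
Inner input = (K'⊕ipad) ∥ m = 05 36 36 ∥ fe.
Inner hash: sum = 5+54+54+254 = 367; mod 256 = 111 → 6f.
Outer input = (K'⊕opad) ∥ inner = 6f 5c 5c ∥ 6f.
Outer hash (tag): sum = 111+92+92+111 = 406; mod 256 = 150 → 96.

96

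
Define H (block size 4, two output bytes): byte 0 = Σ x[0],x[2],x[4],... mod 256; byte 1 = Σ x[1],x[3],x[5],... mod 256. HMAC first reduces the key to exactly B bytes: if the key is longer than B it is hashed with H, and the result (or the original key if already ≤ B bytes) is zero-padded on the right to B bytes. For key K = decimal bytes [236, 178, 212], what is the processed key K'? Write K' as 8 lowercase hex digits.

ecb2d400

Key decimal bytes [236, 178, 212] = ec b2 d4 is 3 bytes ≤ B = 4; zero-pad to 4 bytes: K' = ec b2 d4 00.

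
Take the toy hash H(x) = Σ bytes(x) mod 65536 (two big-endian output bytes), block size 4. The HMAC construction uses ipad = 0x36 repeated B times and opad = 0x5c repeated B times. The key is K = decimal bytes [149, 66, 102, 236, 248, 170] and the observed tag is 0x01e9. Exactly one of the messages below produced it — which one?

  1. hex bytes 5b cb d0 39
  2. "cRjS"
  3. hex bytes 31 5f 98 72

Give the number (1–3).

Key decimal bytes [149, 66, 102, 236, 248, 170] = 95 42 66 ec f8 aa is 6 bytes > B = 4, so hash it first: H(key) = 03 cb, then zero-pad to 4 bytes: K' = 03 cb 00 00.
K' ⊕ ipad = 35 fd 36 36; K' ⊕ opad = 5f 97 5c 5c.
m1: inner = H(35 fd 36 36 5b cb d0 39) = 03 cd; tag = H(5f 97 5c 5c 03 cd) = 027e
m2: inner = H(35 fd 36 36 63 52 6a 53) = 03 10; tag = H(5f 97 5c 5c 03 10) = 01c1
m3: inner = H(35 fd 36 36 31 5f 98 72) = 03 38; tag = H(5f 97 5c 5c 03 38) = 01e9 ← matches

3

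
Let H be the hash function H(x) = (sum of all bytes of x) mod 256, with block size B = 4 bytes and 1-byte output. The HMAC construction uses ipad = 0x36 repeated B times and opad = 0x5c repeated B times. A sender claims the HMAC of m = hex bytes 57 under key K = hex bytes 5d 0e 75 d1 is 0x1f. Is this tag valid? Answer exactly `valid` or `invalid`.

invalid

Key hex bytes 5d 0e 75 d1 is exactly B = 4 bytes: K' = 5d 0e 75 d1.
K' ⊕ ipad = 6b 38 43 e7; K' ⊕ opad = 01 52 29 8d.
Inner hash: sum = 107+56+67+231+87 = 548; mod 256 = 36 → 24.
Outer hash (recomputed tag): sum = 1+82+41+141+36 = 301; mod 256 = 45 → 2d.
Recomputed tag = 2d; claimed = 1f → mismatch.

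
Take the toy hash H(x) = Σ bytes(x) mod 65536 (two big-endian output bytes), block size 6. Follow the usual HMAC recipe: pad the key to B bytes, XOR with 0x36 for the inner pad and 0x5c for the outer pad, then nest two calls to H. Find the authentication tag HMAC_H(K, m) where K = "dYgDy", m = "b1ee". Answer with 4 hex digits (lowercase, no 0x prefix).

Key "dYgDy" = 64 59 67 44 79 is 5 bytes ≤ B = 6; zero-pad to 6 bytes: K' = 64 59 67 44 79 00.
K' ⊕ ipad = 52 6f 51 72 4f 36.  K' ⊕ opad = 38 05 3b 18 25 5c.
Inner input = (K'⊕ipad) ∥ m = 52 6f 51 72 4f 36 ∥ 62 31 65 65.
Inner hash: sum = 82+111+81+114+79+54+98+49+101+101 = 870 → 03 66.
Outer input = (K'⊕opad) ∥ inner = 38 05 3b 18 25 5c ∥ 03 66.
Outer hash (tag): sum = 56+5+59+24+37+92+3+102 = 378 → 01 7a.

017a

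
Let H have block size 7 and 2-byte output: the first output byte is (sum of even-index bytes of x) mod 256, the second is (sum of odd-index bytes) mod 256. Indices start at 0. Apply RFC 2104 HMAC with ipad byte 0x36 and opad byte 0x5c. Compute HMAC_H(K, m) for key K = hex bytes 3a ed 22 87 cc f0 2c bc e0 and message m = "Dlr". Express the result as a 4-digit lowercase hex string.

Key hex bytes 3a ed 22 87 cc f0 2c bc e0 is 9 bytes > B = 7, so hash it first: H(key) = 34 20, then zero-pad to 7 bytes: K' = 34 20 00 00 00 00 00.
K' ⊕ ipad = 02 16 36 36 36 36 36.  K' ⊕ opad = 68 7c 5c 5c 5c 5c 5c.
Inner input = (K'⊕ipad) ∥ m = 02 16 36 36 36 36 36 ∥ 44 6c 72.
Inner hash: even-index sum = 272 mod 256 = 16; odd-index sum = 312 mod 256 = 56 → 10 38.
Outer input = (K'⊕opad) ∥ inner = 68 7c 5c 5c 5c 5c 5c ∥ 10 38.
Outer hash (tag): even-index sum = 436 mod 256 = 180; odd-index sum = 324 mod 256 = 68 → b4 44.

b444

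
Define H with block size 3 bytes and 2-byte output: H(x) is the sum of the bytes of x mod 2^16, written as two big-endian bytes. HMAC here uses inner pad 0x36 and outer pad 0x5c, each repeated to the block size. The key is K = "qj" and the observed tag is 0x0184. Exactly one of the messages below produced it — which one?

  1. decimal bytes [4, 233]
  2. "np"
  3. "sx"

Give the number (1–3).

3

Key "qj" = 71 6a is 2 bytes ≤ B = 3; zero-pad to 3 bytes: K' = 71 6a 00.
K' ⊕ ipad = 47 5c 36; K' ⊕ opad = 2d 36 5c.
m1: inner = H(47 5c 36 04 e9) = 01 c6; tag = H(2d 36 5c 01 c6) = 0186
m2: inner = H(47 5c 36 6e 70) = 01 b7; tag = H(2d 36 5c 01 b7) = 0177
m3: inner = H(47 5c 36 73 78) = 01 c4; tag = H(2d 36 5c 01 c4) = 0184 ← matches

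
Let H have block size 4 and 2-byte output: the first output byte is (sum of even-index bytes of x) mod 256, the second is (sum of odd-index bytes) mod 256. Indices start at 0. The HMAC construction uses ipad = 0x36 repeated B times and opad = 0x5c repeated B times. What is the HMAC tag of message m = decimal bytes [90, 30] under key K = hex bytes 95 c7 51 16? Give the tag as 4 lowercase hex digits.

Key hex bytes 95 c7 51 16 is exactly B = 4 bytes: K' = 95 c7 51 16.
K' ⊕ ipad = a3 f1 67 20.  K' ⊕ opad = c9 9b 0d 4a.
Inner input = (K'⊕ipad) ∥ m = a3 f1 67 20 ∥ 5a 1e.
Inner hash: even-index sum = 356 mod 256 = 100; odd-index sum = 303 mod 256 = 47 → 64 2f.
Outer input = (K'⊕opad) ∥ inner = c9 9b 0d 4a ∥ 64 2f.
Outer hash (tag): even-index sum = 314 mod 256 = 58; odd-index sum = 276 mod 256 = 20 → 3a 14.

3a14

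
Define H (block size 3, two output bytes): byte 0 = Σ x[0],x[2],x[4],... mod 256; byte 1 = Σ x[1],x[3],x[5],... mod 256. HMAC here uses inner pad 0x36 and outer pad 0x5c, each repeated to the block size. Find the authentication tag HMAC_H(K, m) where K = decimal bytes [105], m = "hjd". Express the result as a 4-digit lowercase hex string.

935b

Key decimal bytes [105] = 69 is 1 byte ≤ B = 3; zero-pad to 3 bytes: K' = 69 00 00.
K' ⊕ ipad = 5f 36 36.  K' ⊕ opad = 35 5c 5c.
Inner input = (K'⊕ipad) ∥ m = 5f 36 36 ∥ 68 6a 64.
Inner hash: even-index sum = 255 mod 256 = 255; odd-index sum = 258 mod 256 = 2 → ff 02.
Outer input = (K'⊕opad) ∥ inner = 35 5c 5c ∥ ff 02.
Outer hash (tag): even-index sum = 147 mod 256 = 147; odd-index sum = 347 mod 256 = 91 → 93 5b.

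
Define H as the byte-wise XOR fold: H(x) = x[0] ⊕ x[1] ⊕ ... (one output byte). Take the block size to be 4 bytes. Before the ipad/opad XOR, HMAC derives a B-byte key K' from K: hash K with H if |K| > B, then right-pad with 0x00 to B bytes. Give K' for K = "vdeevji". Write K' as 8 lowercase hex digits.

67000000

|K| = 7 > B = 4, so first hash the key.
H(K): XOR 76⊕64⊕65⊕65⊕76⊕6a⊕69 = 67.
Zero-pad H(K) = 67 to 4 bytes: K' = 67 00 00 00.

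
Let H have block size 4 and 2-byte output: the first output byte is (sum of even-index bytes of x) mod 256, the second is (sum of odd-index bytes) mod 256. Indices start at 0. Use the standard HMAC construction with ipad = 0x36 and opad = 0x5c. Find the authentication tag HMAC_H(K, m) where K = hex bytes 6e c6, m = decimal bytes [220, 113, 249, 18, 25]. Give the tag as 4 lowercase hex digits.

0a9f

Key hex bytes 6e c6 is 2 bytes ≤ B = 4; zero-pad to 4 bytes: K' = 6e c6 00 00.
K' ⊕ ipad = 58 f0 36 36.  K' ⊕ opad = 32 9a 5c 5c.
Inner input = (K'⊕ipad) ∥ m = 58 f0 36 36 ∥ dc 71 f9 12 19.
Inner hash: even-index sum = 636 mod 256 = 124; odd-index sum = 425 mod 256 = 169 → 7c a9.
Outer input = (K'⊕opad) ∥ inner = 32 9a 5c 5c ∥ 7c a9.
Outer hash (tag): even-index sum = 266 mod 256 = 10; odd-index sum = 415 mod 256 = 159 → 0a 9f.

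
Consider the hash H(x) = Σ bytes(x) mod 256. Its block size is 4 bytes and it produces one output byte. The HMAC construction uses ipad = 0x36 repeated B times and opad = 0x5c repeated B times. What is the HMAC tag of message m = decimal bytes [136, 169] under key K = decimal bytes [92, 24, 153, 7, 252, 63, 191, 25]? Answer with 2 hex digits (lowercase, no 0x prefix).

73

Key decimal bytes [92, 24, 153, 7, 252, 63, 191, 25] = 5c 18 99 07 fc 3f bf 19 is 8 bytes > B = 4, so hash it first: H(key) = 27, then zero-pad to 4 bytes: K' = 27 00 00 00.
K' ⊕ ipad = 11 36 36 36.  K' ⊕ opad = 7b 5c 5c 5c.
Inner input = (K'⊕ipad) ∥ m = 11 36 36 36 ∥ 88 a9.
Inner hash: sum = 17+54+54+54+136+169 = 484; mod 256 = 228 → e4.
Outer input = (K'⊕opad) ∥ inner = 7b 5c 5c 5c ∥ e4.
Outer hash (tag): sum = 123+92+92+92+228 = 627; mod 256 = 115 → 73.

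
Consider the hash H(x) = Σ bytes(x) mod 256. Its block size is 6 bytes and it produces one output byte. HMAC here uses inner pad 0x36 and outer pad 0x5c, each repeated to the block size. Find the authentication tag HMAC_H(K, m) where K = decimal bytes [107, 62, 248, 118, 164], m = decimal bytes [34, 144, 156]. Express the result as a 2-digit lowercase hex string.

44

Key decimal bytes [107, 62, 248, 118, 164] = 6b 3e f8 76 a4 is 5 bytes ≤ B = 6; zero-pad to 6 bytes: K' = 6b 3e f8 76 a4 00.
K' ⊕ ipad = 5d 08 ce 40 92 36.  K' ⊕ opad = 37 62 a4 2a f8 5c.
Inner input = (K'⊕ipad) ∥ m = 5d 08 ce 40 92 36 ∥ 22 90 9c.
Inner hash: sum = 93+8+206+64+146+54+34+144+156 = 905; mod 256 = 137 → 89.
Outer input = (K'⊕opad) ∥ inner = 37 62 a4 2a f8 5c ∥ 89.
Outer hash (tag): sum = 55+98+164+42+248+92+137 = 836; mod 256 = 68 → 44.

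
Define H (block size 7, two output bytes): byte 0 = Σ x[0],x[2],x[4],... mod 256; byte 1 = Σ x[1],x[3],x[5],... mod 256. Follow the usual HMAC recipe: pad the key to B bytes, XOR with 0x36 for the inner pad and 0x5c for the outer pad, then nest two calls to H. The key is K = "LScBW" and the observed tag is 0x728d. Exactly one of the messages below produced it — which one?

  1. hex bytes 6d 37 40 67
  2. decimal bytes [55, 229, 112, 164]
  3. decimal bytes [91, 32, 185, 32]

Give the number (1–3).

1

Key "LScBW" = 4c 53 63 42 57 is 5 bytes ≤ B = 7; zero-pad to 7 bytes: K' = 4c 53 63 42 57 00 00.
K' ⊕ ipad = 7a 65 55 74 61 36 36; K' ⊕ opad = 10 0f 3f 1e 0b 5c 5c.
m1: inner = H(7a 65 55 74 61 36 36 6d 37 40 67) = 04 bc; tag = H(10 0f 3f 1e 0b 5c 5c 04 bc) = 728d ← matches
m2: inner = H(7a 65 55 74 61 36 36 37 e5 70 a4) = ef b6; tag = H(10 0f 3f 1e 0b 5c 5c ef b6) = 6c78
m3: inner = H(7a 65 55 74 61 36 36 5b 20 b9 20) = a6 23; tag = H(10 0f 3f 1e 0b 5c 5c a6 23) = d92f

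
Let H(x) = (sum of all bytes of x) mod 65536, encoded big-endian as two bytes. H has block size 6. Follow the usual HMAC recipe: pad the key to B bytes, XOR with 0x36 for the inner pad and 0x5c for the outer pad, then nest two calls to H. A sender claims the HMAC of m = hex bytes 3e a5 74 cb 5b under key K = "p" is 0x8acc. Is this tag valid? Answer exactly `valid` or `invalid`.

Key "p" = 70 is 1 byte ≤ B = 6; zero-pad to 6 bytes: K' = 70 00 00 00 00 00.
K' ⊕ ipad = 46 36 36 36 36 36; K' ⊕ opad = 2c 5c 5c 5c 5c 5c.
Inner hash: sum = 70+54+54+54+54+54+62+165+116+203+91 = 977 → 03 d1.
Outer hash (recomputed tag): sum = 44+92+92+92+92+92+3+209 = 716 → 02 cc.
Recomputed tag = 02cc; claimed = 8acc → mismatch.

invalid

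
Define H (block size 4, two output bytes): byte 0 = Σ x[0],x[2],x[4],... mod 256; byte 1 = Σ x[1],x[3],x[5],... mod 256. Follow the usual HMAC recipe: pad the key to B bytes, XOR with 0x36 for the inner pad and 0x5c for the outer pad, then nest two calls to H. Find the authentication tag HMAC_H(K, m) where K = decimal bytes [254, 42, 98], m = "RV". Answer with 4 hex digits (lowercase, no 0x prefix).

Key decimal bytes [254, 42, 98] = fe 2a 62 is 3 bytes ≤ B = 4; zero-pad to 4 bytes: K' = fe 2a 62 00.
K' ⊕ ipad = c8 1c 54 36.  K' ⊕ opad = a2 76 3e 5c.
Inner input = (K'⊕ipad) ∥ m = c8 1c 54 36 ∥ 52 56.
Inner hash: even-index sum = 366 mod 256 = 110; odd-index sum = 168 mod 256 = 168 → 6e a8.
Outer input = (K'⊕opad) ∥ inner = a2 76 3e 5c ∥ 6e a8.
Outer hash (tag): even-index sum = 334 mod 256 = 78; odd-index sum = 378 mod 256 = 122 → 4e 7a.

4e7a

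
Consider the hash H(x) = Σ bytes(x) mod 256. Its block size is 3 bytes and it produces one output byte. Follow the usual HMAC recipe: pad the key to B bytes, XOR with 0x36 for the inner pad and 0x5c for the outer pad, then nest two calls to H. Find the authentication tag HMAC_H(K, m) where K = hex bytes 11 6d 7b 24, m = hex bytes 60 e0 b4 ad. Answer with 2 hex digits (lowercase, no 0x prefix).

31

Key hex bytes 11 6d 7b 24 is 4 bytes > B = 3, so hash it first: H(key) = 1d, then zero-pad to 3 bytes: K' = 1d 00 00.
K' ⊕ ipad = 2b 36 36.  K' ⊕ opad = 41 5c 5c.
Inner input = (K'⊕ipad) ∥ m = 2b 36 36 ∥ 60 e0 b4 ad.
Inner hash: sum = 43+54+54+96+224+180+173 = 824; mod 256 = 56 → 38.
Outer input = (K'⊕opad) ∥ inner = 41 5c 5c ∥ 38.
Outer hash (tag): sum = 65+92+92+56 = 305; mod 256 = 49 → 31.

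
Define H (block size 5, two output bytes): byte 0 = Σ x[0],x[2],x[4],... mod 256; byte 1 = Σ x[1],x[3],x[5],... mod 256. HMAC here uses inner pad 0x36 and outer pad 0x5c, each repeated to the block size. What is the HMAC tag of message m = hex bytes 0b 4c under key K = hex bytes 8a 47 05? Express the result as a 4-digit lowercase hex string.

Key hex bytes 8a 47 05 is 3 bytes ≤ B = 5; zero-pad to 5 bytes: K' = 8a 47 05 00 00.
K' ⊕ ipad = bc 71 33 36 36.  K' ⊕ opad = d6 1b 59 5c 5c.
Inner input = (K'⊕ipad) ∥ m = bc 71 33 36 36 ∥ 0b 4c.
Inner hash: even-index sum = 369 mod 256 = 113; odd-index sum = 178 mod 256 = 178 → 71 b2.
Outer input = (K'⊕opad) ∥ inner = d6 1b 59 5c 5c ∥ 71 b2.
Outer hash (tag): even-index sum = 573 mod 256 = 61; odd-index sum = 232 mod 256 = 232 → 3d e8.

3de8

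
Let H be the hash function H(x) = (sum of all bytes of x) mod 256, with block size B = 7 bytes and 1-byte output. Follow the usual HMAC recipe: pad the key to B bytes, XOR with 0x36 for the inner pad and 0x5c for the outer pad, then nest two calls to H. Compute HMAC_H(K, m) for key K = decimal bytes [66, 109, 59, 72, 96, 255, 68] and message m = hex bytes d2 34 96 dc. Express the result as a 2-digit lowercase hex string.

24

Key decimal bytes [66, 109, 59, 72, 96, 255, 68] = 42 6d 3b 48 60 ff 44 is exactly B = 7 bytes: K' = 42 6d 3b 48 60 ff 44.
K' ⊕ ipad = 74 5b 0d 7e 56 c9 72.  K' ⊕ opad = 1e 31 67 14 3c a3 18.
Inner input = (K'⊕ipad) ∥ m = 74 5b 0d 7e 56 c9 72 ∥ d2 34 96 dc.
Inner hash: sum = 116+91+13+126+86+201+114+210+52+150+220 = 1379; mod 256 = 99 → 63.
Outer input = (K'⊕opad) ∥ inner = 1e 31 67 14 3c a3 18 ∥ 63.
Outer hash (tag): sum = 30+49+103+20+60+163+24+99 = 548; mod 256 = 36 → 24.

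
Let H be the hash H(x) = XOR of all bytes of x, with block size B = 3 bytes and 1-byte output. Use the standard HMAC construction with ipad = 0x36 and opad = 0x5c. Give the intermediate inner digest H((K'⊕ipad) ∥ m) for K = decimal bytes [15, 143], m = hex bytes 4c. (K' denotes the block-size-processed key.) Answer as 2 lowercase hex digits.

fa

Key decimal bytes [15, 143] = 0f 8f is 2 bytes ≤ B = 3; zero-pad to 3 bytes: K' = 0f 8f 00.
K' ⊕ ipad = 39 b9 36.
Inner input = 39 b9 36 ∥ 4c.
Inner hash: XOR 39⊕b9⊕36⊕4c = fa.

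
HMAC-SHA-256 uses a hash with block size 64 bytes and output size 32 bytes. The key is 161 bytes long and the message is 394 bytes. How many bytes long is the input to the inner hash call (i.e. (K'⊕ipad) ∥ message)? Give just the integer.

Key is 161 > 64 bytes, so it is hashed to 32 bytes then zero-padded to 64: |K'| = 64.
Inner input = (K'⊕ipad) ∥ m → 64 + 394 = 458 bytes.

458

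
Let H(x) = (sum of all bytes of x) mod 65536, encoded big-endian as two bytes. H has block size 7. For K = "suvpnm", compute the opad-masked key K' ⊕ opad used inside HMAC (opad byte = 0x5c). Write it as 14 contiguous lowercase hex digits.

2f292a2c32315c

Key "suvpnm" = 73 75 76 70 6e 6d is 6 bytes ≤ B = 7; zero-pad to 7 bytes: K' = 73 75 76 70 6e 6d 00.
XOR each byte with 0x5c: 73⊕5c=2f, 75⊕5c=29, 76⊕5c=2a, 70⊕5c=2c, 6e⊕5c=32, 6d⊕5c=31, 00⊕5c=5c.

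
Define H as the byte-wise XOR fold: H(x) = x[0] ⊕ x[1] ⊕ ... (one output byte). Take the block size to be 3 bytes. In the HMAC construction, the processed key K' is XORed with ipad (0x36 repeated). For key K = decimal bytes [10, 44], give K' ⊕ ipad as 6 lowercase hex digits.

Key decimal bytes [10, 44] = 0a 2c is 2 bytes ≤ B = 3; zero-pad to 3 bytes: K' = 0a 2c 00.
XOR each byte with 0x36: 0a⊕36=3c, 2c⊕36=1a, 00⊕36=36.

3c1a36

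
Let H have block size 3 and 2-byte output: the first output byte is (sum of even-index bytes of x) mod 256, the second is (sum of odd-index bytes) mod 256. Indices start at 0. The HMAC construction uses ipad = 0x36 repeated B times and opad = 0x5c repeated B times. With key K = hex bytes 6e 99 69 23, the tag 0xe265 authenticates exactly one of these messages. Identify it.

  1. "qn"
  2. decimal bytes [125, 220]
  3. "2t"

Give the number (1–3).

Key hex bytes 6e 99 69 23 is 4 bytes > B = 3, so hash it first: H(key) = d7 bc, then zero-pad to 3 bytes: K' = d7 bc 00.
K' ⊕ ipad = e1 8a 36; K' ⊕ opad = 8b e0 5c.
m1: inner = H(e1 8a 36 71 6e) = 85 fb; tag = H(8b e0 5c 85 fb) = e265 ← matches
m2: inner = H(e1 8a 36 7d dc) = f3 07; tag = H(8b e0 5c f3 07) = eed3
m3: inner = H(e1 8a 36 32 74) = 8b bc; tag = H(8b e0 5c 8b bc) = a36b

1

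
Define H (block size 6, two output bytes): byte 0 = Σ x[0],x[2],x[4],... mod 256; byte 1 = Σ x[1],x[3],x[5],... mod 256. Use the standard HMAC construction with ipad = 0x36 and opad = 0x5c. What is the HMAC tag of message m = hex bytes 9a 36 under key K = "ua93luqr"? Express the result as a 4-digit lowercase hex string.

Key "ua93luqr" = 75 61 39 33 6c 75 71 72 is 8 bytes > B = 6, so hash it first: H(key) = 8b 7b, then zero-pad to 6 bytes: K' = 8b 7b 00 00 00 00.
K' ⊕ ipad = bd 4d 36 36 36 36.  K' ⊕ opad = d7 27 5c 5c 5c 5c.
Inner input = (K'⊕ipad) ∥ m = bd 4d 36 36 36 36 ∥ 9a 36.
Inner hash: even-index sum = 451 mod 256 = 195; odd-index sum = 239 mod 256 = 239 → c3 ef.
Outer input = (K'⊕opad) ∥ inner = d7 27 5c 5c 5c 5c ∥ c3 ef.
Outer hash (tag): even-index sum = 594 mod 256 = 82; odd-index sum = 462 mod 256 = 206 → 52 ce.

52ce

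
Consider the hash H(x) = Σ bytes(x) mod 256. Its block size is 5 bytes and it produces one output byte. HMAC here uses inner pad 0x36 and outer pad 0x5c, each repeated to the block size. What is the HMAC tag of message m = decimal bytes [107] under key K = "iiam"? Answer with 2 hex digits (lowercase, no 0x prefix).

45

Key "iiam" = 69 69 61 6d is 4 bytes ≤ B = 5; zero-pad to 5 bytes: K' = 69 69 61 6d 00.
K' ⊕ ipad = 5f 5f 57 5b 36.  K' ⊕ opad = 35 35 3d 31 5c.
Inner input = (K'⊕ipad) ∥ m = 5f 5f 57 5b 36 ∥ 6b.
Inner hash: sum = 95+95+87+91+54+107 = 529; mod 256 = 17 → 11.
Outer input = (K'⊕opad) ∥ inner = 35 35 3d 31 5c ∥ 11.
Outer hash (tag): sum = 53+53+61+49+92+17 = 325; mod 256 = 69 → 45.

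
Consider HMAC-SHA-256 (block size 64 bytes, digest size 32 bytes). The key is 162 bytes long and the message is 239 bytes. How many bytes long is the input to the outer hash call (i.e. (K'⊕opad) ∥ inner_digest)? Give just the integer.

96

Key is 162 > 64 bytes, so it is hashed to 32 bytes then zero-padded to 64: |K'| = 64.
Outer input = (K'⊕opad) ∥ H(inner) → 64 + 32 = 96 bytes.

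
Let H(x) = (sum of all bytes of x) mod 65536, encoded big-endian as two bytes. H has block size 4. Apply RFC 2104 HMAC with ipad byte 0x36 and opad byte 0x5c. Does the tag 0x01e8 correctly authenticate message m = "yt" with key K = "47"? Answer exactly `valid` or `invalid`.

Key "47" = 34 37 is 2 bytes ≤ B = 4; zero-pad to 4 bytes: K' = 34 37 00 00.
K' ⊕ ipad = 02 01 36 36; K' ⊕ opad = 68 6b 5c 5c.
Inner hash: sum = 2+1+54+54+121+116 = 348 → 01 5c.
Outer hash (recomputed tag): sum = 104+107+92+92+1+92 = 488 → 01 e8.
Recomputed tag = 01e8; claimed = 01e8 → match.

valid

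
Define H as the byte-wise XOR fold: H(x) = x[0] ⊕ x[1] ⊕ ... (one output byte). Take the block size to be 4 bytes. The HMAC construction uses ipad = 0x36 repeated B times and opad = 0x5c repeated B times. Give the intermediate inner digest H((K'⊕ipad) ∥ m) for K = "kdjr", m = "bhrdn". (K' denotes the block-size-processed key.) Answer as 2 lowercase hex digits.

Key "kdjr" = 6b 64 6a 72 is exactly B = 4 bytes: K' = 6b 64 6a 72.
K' ⊕ ipad = 5d 52 5c 44.
Inner input = 5d 52 5c 44 ∥ 62 68 72 64 6e.
Inner hash: XOR 5d⊕52⊕5c⊕44⊕62⊕68⊕72⊕64⊕6e = 65.

65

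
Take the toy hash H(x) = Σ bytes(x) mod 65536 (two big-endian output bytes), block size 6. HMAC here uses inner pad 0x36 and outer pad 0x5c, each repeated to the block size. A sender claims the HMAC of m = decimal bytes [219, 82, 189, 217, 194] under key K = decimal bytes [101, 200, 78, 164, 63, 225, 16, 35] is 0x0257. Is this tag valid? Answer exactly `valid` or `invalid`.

Key decimal bytes [101, 200, 78, 164, 63, 225, 16, 35] = 65 c8 4e a4 3f e1 10 23 is 8 bytes > B = 6, so hash it first: H(key) = 03 72, then zero-pad to 6 bytes: K' = 03 72 00 00 00 00.
K' ⊕ ipad = 35 44 36 36 36 36; K' ⊕ opad = 5f 2e 5c 5c 5c 5c.
Inner hash: sum = 53+68+54+54+54+54+219+82+189+217+194 = 1238 → 04 d6.
Outer hash (recomputed tag): sum = 95+46+92+92+92+92+4+214 = 727 → 02 d7.
Recomputed tag = 02d7; claimed = 0257 → mismatch.

invalid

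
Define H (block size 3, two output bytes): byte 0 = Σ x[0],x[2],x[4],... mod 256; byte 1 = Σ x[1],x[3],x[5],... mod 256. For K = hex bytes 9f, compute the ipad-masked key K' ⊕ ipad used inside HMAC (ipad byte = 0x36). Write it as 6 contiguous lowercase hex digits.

Key hex bytes 9f is 1 byte ≤ B = 3; zero-pad to 3 bytes: K' = 9f 00 00.
XOR each byte with 0x36: 9f⊕36=a9, 00⊕36=36, 00⊕36=36.

a93636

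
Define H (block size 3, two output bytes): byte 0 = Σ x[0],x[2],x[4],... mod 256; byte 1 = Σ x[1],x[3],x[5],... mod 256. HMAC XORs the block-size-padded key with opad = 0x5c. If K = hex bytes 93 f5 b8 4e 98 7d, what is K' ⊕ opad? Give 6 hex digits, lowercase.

Key hex bytes 93 f5 b8 4e 98 7d is 6 bytes > B = 3, so hash it first: H(key) = e3 c0, then zero-pad to 3 bytes: K' = e3 c0 00.
XOR each byte with 0x5c: e3⊕5c=bf, c0⊕5c=9c, 00⊕5c=5c.

bf9c5c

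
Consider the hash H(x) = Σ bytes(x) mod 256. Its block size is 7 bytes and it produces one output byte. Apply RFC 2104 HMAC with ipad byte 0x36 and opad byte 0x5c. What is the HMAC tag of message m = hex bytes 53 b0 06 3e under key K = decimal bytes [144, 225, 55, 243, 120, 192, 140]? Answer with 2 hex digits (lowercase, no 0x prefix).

Key decimal bytes [144, 225, 55, 243, 120, 192, 140] = 90 e1 37 f3 78 c0 8c is exactly B = 7 bytes: K' = 90 e1 37 f3 78 c0 8c.
K' ⊕ ipad = a6 d7 01 c5 4e f6 ba.  K' ⊕ opad = cc bd 6b af 24 9c d0.
Inner input = (K'⊕ipad) ∥ m = a6 d7 01 c5 4e f6 ba ∥ 53 b0 06 3e.
Inner hash: sum = 166+215+1+197+78+246+186+83+176+6+62 = 1416; mod 256 = 136 → 88.
Outer input = (K'⊕opad) ∥ inner = cc bd 6b af 24 9c d0 ∥ 88.
Outer hash (tag): sum = 204+189+107+175+36+156+208+136 = 1211; mod 256 = 187 → bb.

bb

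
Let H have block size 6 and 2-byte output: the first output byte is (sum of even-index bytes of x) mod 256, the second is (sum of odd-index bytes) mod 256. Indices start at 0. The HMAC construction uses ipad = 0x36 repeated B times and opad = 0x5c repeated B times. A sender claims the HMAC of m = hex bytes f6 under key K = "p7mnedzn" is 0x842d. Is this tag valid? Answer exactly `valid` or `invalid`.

Key "p7mnedzn" = 70 37 6d 6e 65 64 7a 6e is 8 bytes > B = 6, so hash it first: H(key) = bc 77, then zero-pad to 6 bytes: K' = bc 77 00 00 00 00.
K' ⊕ ipad = 8a 41 36 36 36 36; K' ⊕ opad = e0 2b 5c 5c 5c 5c.
Inner hash: even-index sum = 492 mod 256 = 236; odd-index sum = 173 mod 256 = 173 → ec ad.
Outer hash (recomputed tag): even-index sum = 644 mod 256 = 132; odd-index sum = 400 mod 256 = 144 → 84 90.
Recomputed tag = 8490; claimed = 842d → mismatch.

invalid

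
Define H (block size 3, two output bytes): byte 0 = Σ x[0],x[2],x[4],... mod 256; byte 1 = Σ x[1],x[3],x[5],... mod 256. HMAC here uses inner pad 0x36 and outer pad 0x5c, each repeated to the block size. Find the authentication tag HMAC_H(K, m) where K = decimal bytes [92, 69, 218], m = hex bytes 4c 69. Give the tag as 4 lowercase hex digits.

Key decimal bytes [92, 69, 218] = 5c 45 da is exactly B = 3 bytes: K' = 5c 45 da.
K' ⊕ ipad = 6a 73 ec.  K' ⊕ opad = 00 19 86.
Inner input = (K'⊕ipad) ∥ m = 6a 73 ec ∥ 4c 69.
Inner hash: even-index sum = 447 mod 256 = 191; odd-index sum = 191 mod 256 = 191 → bf bf.
Outer input = (K'⊕opad) ∥ inner = 00 19 86 ∥ bf bf.
Outer hash (tag): even-index sum = 325 mod 256 = 69; odd-index sum = 216 mod 256 = 216 → 45 d8.

45d8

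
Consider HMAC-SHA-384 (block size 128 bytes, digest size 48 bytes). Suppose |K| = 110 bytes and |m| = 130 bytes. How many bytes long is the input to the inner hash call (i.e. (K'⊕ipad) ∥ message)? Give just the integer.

258

Key is 110 ≤ 128 bytes, zero-padded: |K'| = 128.
Inner input = (K'⊕ipad) ∥ m → 128 + 130 = 258 bytes.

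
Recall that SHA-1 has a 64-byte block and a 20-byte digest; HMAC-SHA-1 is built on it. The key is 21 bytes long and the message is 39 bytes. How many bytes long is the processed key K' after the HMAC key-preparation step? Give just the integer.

Key is 21 ≤ 64 bytes, zero-padded: |K'| = 64.

64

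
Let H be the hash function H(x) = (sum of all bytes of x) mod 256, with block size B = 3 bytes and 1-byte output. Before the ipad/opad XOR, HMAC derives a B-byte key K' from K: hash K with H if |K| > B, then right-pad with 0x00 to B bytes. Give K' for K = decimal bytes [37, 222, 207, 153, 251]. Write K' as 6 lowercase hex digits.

|K| = 5 > B = 3, so first hash the key.
H(K): sum = 37+222+207+153+251 = 870; mod 256 = 102 → 66.
Zero-pad H(K) = 66 to 3 bytes: K' = 66 00 00.

660000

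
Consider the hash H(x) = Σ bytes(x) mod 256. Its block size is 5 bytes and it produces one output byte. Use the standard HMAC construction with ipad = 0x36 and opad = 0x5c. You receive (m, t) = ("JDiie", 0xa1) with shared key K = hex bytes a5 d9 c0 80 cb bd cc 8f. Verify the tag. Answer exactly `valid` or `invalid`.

Key hex bytes a5 d9 c0 80 cb bd cc 8f is 8 bytes > B = 5, so hash it first: H(key) = a1, then zero-pad to 5 bytes: K' = a1 00 00 00 00.
K' ⊕ ipad = 97 36 36 36 36; K' ⊕ opad = fd 5c 5c 5c 5c.
Inner hash: sum = 151+54+54+54+54+74+68+105+105+101 = 820; mod 256 = 52 → 34.
Outer hash (recomputed tag): sum = 253+92+92+92+92+52 = 673; mod 256 = 161 → a1.
Recomputed tag = a1; claimed = a1 → match.

valid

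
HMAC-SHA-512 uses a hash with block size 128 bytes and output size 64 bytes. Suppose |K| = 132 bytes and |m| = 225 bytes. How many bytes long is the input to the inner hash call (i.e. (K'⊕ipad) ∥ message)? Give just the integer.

353

Key is 132 > 128 bytes, so it is hashed to 64 bytes then zero-padded to 128: |K'| = 128.
Inner input = (K'⊕ipad) ∥ m → 128 + 225 = 353 bytes.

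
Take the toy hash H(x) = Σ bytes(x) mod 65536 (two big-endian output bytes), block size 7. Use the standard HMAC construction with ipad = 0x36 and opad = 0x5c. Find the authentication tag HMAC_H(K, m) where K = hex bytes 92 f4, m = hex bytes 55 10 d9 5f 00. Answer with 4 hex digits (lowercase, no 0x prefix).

Key hex bytes 92 f4 is 2 bytes ≤ B = 7; zero-pad to 7 bytes: K' = 92 f4 00 00 00 00 00.
K' ⊕ ipad = a4 c2 36 36 36 36 36.  K' ⊕ opad = ce a8 5c 5c 5c 5c 5c.
Inner input = (K'⊕ipad) ∥ m = a4 c2 36 36 36 36 36 ∥ 55 10 d9 5f 00.
Inner hash: sum = 164+194+54+54+54+54+54+85+16+217+95+0 = 1041 → 04 11.
Outer input = (K'⊕opad) ∥ inner = ce a8 5c 5c 5c 5c 5c ∥ 04 11.
Outer hash (tag): sum = 206+168+92+92+92+92+92+4+17 = 855 → 03 57.

0357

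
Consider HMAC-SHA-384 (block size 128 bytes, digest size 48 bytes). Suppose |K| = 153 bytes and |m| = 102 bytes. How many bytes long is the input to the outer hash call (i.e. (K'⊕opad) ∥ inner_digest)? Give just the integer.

176

Key is 153 > 128 bytes, so it is hashed to 48 bytes then zero-padded to 128: |K'| = 128.
Outer input = (K'⊕opad) ∥ H(inner) → 128 + 48 = 176 bytes.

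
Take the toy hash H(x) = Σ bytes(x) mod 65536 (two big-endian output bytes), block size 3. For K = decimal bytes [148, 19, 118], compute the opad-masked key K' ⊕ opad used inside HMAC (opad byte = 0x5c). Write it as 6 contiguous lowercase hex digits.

Key decimal bytes [148, 19, 118] = 94 13 76 is exactly B = 3 bytes: K' = 94 13 76.
XOR each byte with 0x5c: 94⊕5c=c8, 13⊕5c=4f, 76⊕5c=2a.

c84f2a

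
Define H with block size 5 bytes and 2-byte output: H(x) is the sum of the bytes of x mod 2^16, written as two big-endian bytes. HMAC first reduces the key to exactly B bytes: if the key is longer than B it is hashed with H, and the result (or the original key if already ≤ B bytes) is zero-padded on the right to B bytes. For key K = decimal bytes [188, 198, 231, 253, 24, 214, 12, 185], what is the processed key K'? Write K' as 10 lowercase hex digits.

0519000000

|K| = 8 > B = 5, so first hash the key.
H(K): sum = 188+198+231+253+24+214+12+185 = 1305 → 05 19.
Zero-pad H(K) = 05 19 to 5 bytes: K' = 05 19 00 00 00.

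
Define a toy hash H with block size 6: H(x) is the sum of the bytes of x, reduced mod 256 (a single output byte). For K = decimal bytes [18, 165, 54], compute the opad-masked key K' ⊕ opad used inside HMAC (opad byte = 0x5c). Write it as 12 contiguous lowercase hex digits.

4ef96a5c5c5c

Key decimal bytes [18, 165, 54] = 12 a5 36 is 3 bytes ≤ B = 6; zero-pad to 6 bytes: K' = 12 a5 36 00 00 00.
XOR each byte with 0x5c: 12⊕5c=4e, a5⊕5c=f9, 36⊕5c=6a, 00⊕5c=5c, 00⊕5c=5c, 00⊕5c=5c.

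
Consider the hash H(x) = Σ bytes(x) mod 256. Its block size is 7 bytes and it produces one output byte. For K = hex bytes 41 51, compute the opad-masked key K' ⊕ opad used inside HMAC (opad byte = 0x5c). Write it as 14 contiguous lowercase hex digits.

1d0d5c5c5c5c5c

Key hex bytes 41 51 is 2 bytes ≤ B = 7; zero-pad to 7 bytes: K' = 41 51 00 00 00 00 00.
XOR each byte with 0x5c: 41⊕5c=1d, 51⊕5c=0d, 00⊕5c=5c, 00⊕5c=5c, 00⊕5c=5c, 00⊕5c=5c, 00⊕5c=5c.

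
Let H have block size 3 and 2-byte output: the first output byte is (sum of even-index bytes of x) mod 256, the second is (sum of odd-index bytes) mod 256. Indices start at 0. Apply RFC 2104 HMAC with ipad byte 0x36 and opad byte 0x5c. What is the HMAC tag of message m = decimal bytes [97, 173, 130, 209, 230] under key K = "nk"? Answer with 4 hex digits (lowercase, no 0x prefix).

Key "nk" = 6e 6b is 2 bytes ≤ B = 3; zero-pad to 3 bytes: K' = 6e 6b 00.
K' ⊕ ipad = 58 5d 36.  K' ⊕ opad = 32 37 5c.
Inner input = (K'⊕ipad) ∥ m = 58 5d 36 ∥ 61 ad 82 d1 e6.
Inner hash: even-index sum = 524 mod 256 = 12; odd-index sum = 550 mod 256 = 38 → 0c 26.
Outer input = (K'⊕opad) ∥ inner = 32 37 5c ∥ 0c 26.
Outer hash (tag): even-index sum = 180 mod 256 = 180; odd-index sum = 67 mod 256 = 67 → b4 43.

b443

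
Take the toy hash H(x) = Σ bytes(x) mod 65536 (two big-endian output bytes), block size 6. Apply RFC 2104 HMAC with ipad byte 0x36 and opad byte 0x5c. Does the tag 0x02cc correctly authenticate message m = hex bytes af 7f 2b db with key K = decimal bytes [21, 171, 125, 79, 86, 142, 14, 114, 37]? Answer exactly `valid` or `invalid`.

Key decimal bytes [21, 171, 125, 79, 86, 142, 14, 114, 37] = 15 ab 7d 4f 56 8e 0e 72 25 is 9 bytes > B = 6, so hash it first: H(key) = 03 15, then zero-pad to 6 bytes: K' = 03 15 00 00 00 00.
K' ⊕ ipad = 35 23 36 36 36 36; K' ⊕ opad = 5f 49 5c 5c 5c 5c.
Inner hash: sum = 53+35+54+54+54+54+175+127+43+219 = 868 → 03 64.
Outer hash (recomputed tag): sum = 95+73+92+92+92+92+3+100 = 639 → 02 7f.
Recomputed tag = 027f; claimed = 02cc → mismatch.

invalid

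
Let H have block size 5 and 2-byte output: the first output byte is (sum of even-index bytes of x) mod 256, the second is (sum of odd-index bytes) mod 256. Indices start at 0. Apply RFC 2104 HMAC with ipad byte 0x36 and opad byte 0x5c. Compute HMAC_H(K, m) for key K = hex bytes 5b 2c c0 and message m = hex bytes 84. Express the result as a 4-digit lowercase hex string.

Key hex bytes 5b 2c c0 is 3 bytes ≤ B = 5; zero-pad to 5 bytes: K' = 5b 2c c0 00 00.
K' ⊕ ipad = 6d 1a f6 36 36.  K' ⊕ opad = 07 70 9c 5c 5c.
Inner input = (K'⊕ipad) ∥ m = 6d 1a f6 36 36 ∥ 84.
Inner hash: even-index sum = 409 mod 256 = 153; odd-index sum = 212 mod 256 = 212 → 99 d4.
Outer input = (K'⊕opad) ∥ inner = 07 70 9c 5c 5c ∥ 99 d4.
Outer hash (tag): even-index sum = 467 mod 256 = 211; odd-index sum = 357 mod 256 = 101 → d3 65.

d365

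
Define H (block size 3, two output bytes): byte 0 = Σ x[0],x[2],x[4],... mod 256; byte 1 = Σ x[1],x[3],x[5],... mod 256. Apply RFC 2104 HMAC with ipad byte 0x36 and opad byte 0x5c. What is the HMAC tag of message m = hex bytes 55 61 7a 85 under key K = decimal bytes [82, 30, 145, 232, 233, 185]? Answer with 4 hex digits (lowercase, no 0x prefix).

Key decimal bytes [82, 30, 145, 232, 233, 185] = 52 1e 91 e8 e9 b9 is 6 bytes > B = 3, so hash it first: H(key) = cc bf, then zero-pad to 3 bytes: K' = cc bf 00.
K' ⊕ ipad = fa 89 36.  K' ⊕ opad = 90 e3 5c.
Inner input = (K'⊕ipad) ∥ m = fa 89 36 ∥ 55 61 7a 85.
Inner hash: even-index sum = 534 mod 256 = 22; odd-index sum = 344 mod 256 = 88 → 16 58.
Outer input = (K'⊕opad) ∥ inner = 90 e3 5c ∥ 16 58.
Outer hash (tag): even-index sum = 324 mod 256 = 68; odd-index sum = 249 mod 256 = 249 → 44 f9.

44f9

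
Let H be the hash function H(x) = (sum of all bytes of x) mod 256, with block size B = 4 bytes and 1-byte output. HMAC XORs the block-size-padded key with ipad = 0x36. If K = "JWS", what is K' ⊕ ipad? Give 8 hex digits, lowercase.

7c616536

Key "JWS" = 4a 57 53 is 3 bytes ≤ B = 4; zero-pad to 4 bytes: K' = 4a 57 53 00.
XOR each byte with 0x36: 4a⊕36=7c, 57⊕36=61, 53⊕36=65, 00⊕36=36.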